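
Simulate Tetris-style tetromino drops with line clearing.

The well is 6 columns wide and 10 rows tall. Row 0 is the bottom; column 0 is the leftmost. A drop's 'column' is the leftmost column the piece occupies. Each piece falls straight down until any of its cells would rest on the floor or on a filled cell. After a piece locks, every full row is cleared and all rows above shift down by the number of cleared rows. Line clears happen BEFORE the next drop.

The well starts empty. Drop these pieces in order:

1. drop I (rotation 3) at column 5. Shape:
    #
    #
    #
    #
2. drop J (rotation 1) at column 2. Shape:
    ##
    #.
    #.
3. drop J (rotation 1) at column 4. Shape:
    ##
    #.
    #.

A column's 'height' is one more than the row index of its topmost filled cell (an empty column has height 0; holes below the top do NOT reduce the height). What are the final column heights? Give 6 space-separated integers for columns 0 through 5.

Drop 1: I rot3 at col 5 lands with bottom-row=0; cleared 0 line(s) (total 0); column heights now [0 0 0 0 0 4], max=4
Drop 2: J rot1 at col 2 lands with bottom-row=0; cleared 0 line(s) (total 0); column heights now [0 0 3 3 0 4], max=4
Drop 3: J rot1 at col 4 lands with bottom-row=2; cleared 0 line(s) (total 0); column heights now [0 0 3 3 5 5], max=5

Answer: 0 0 3 3 5 5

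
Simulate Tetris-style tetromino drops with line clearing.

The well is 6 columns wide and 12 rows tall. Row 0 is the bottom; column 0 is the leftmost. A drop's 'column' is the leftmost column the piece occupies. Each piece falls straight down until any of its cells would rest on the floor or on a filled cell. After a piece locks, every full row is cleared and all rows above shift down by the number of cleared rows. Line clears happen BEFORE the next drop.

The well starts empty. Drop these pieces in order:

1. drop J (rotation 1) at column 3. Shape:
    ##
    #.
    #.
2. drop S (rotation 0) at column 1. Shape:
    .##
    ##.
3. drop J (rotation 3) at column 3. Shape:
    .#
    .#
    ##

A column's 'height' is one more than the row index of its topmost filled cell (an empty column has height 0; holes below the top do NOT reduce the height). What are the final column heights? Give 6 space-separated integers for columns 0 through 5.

Drop 1: J rot1 at col 3 lands with bottom-row=0; cleared 0 line(s) (total 0); column heights now [0 0 0 3 3 0], max=3
Drop 2: S rot0 at col 1 lands with bottom-row=2; cleared 0 line(s) (total 0); column heights now [0 3 4 4 3 0], max=4
Drop 3: J rot3 at col 3 lands with bottom-row=4; cleared 0 line(s) (total 0); column heights now [0 3 4 5 7 0], max=7

Answer: 0 3 4 5 7 0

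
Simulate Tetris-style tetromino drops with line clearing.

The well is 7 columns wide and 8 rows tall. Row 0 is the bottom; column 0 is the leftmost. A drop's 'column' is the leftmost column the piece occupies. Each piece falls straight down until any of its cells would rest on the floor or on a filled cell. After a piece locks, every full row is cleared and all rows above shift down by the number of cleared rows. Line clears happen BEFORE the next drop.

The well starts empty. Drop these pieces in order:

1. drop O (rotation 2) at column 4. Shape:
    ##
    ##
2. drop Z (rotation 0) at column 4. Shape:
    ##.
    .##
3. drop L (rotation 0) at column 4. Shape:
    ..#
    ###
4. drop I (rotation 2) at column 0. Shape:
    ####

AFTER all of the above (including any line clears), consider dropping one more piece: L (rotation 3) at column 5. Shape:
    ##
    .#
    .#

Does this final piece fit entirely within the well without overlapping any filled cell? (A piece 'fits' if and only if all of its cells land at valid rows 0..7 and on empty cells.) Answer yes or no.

Answer: no

Derivation:
Drop 1: O rot2 at col 4 lands with bottom-row=0; cleared 0 line(s) (total 0); column heights now [0 0 0 0 2 2 0], max=2
Drop 2: Z rot0 at col 4 lands with bottom-row=2; cleared 0 line(s) (total 0); column heights now [0 0 0 0 4 4 3], max=4
Drop 3: L rot0 at col 4 lands with bottom-row=4; cleared 0 line(s) (total 0); column heights now [0 0 0 0 5 5 6], max=6
Drop 4: I rot2 at col 0 lands with bottom-row=0; cleared 0 line(s) (total 0); column heights now [1 1 1 1 5 5 6], max=6
Test piece L rot3 at col 5 (width 2): heights before test = [1 1 1 1 5 5 6]; fits = False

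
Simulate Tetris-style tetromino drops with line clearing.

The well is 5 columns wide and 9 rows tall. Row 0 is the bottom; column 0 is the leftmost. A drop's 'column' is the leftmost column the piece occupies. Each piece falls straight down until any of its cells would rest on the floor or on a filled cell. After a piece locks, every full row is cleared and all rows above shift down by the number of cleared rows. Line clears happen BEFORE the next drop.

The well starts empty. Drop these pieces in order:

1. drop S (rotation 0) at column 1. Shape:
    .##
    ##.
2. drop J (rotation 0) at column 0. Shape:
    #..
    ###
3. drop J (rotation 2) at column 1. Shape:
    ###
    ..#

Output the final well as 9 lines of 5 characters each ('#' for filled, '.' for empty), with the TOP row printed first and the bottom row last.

Drop 1: S rot0 at col 1 lands with bottom-row=0; cleared 0 line(s) (total 0); column heights now [0 1 2 2 0], max=2
Drop 2: J rot0 at col 0 lands with bottom-row=2; cleared 0 line(s) (total 0); column heights now [4 3 3 2 0], max=4
Drop 3: J rot2 at col 1 lands with bottom-row=2; cleared 0 line(s) (total 0); column heights now [4 4 4 4 0], max=4

Answer: .....
.....
.....
.....
.....
####.
####.
..##.
.##..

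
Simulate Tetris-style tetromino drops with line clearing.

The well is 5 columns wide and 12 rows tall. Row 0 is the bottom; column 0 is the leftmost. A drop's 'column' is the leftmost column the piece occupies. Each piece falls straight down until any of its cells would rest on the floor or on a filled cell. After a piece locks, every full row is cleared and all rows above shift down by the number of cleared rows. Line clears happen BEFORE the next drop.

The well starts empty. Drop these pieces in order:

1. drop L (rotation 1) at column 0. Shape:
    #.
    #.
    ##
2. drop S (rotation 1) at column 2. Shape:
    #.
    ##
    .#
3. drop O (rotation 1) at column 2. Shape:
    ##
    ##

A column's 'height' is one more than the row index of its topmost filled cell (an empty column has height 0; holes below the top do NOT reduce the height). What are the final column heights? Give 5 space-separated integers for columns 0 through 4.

Drop 1: L rot1 at col 0 lands with bottom-row=0; cleared 0 line(s) (total 0); column heights now [3 1 0 0 0], max=3
Drop 2: S rot1 at col 2 lands with bottom-row=0; cleared 0 line(s) (total 0); column heights now [3 1 3 2 0], max=3
Drop 3: O rot1 at col 2 lands with bottom-row=3; cleared 0 line(s) (total 0); column heights now [3 1 5 5 0], max=5

Answer: 3 1 5 5 0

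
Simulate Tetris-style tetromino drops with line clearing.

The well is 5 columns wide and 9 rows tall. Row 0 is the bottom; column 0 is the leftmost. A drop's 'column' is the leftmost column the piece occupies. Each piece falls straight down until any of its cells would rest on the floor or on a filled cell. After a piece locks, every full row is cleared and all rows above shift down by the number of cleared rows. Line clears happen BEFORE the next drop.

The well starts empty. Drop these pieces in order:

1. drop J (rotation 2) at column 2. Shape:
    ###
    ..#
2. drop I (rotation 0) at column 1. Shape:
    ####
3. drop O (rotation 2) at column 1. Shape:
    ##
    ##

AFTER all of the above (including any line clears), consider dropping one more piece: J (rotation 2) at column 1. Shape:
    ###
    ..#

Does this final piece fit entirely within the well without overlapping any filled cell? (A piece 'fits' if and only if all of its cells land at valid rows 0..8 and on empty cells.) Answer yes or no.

Answer: yes

Derivation:
Drop 1: J rot2 at col 2 lands with bottom-row=0; cleared 0 line(s) (total 0); column heights now [0 0 2 2 2], max=2
Drop 2: I rot0 at col 1 lands with bottom-row=2; cleared 0 line(s) (total 0); column heights now [0 3 3 3 3], max=3
Drop 3: O rot2 at col 1 lands with bottom-row=3; cleared 0 line(s) (total 0); column heights now [0 5 5 3 3], max=5
Test piece J rot2 at col 1 (width 3): heights before test = [0 5 5 3 3]; fits = True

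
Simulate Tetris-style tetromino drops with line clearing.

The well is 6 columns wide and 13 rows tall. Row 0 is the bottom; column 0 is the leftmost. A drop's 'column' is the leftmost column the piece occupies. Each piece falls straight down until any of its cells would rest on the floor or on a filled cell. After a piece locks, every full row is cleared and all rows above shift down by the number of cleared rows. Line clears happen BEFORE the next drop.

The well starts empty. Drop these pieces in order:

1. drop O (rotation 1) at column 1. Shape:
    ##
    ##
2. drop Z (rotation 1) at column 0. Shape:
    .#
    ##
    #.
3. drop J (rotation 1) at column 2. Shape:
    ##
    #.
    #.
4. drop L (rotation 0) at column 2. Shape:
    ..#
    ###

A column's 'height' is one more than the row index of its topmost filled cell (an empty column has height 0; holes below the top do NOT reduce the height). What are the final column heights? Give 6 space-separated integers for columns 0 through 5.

Answer: 3 4 6 6 7 0

Derivation:
Drop 1: O rot1 at col 1 lands with bottom-row=0; cleared 0 line(s) (total 0); column heights now [0 2 2 0 0 0], max=2
Drop 2: Z rot1 at col 0 lands with bottom-row=1; cleared 0 line(s) (total 0); column heights now [3 4 2 0 0 0], max=4
Drop 3: J rot1 at col 2 lands with bottom-row=2; cleared 0 line(s) (total 0); column heights now [3 4 5 5 0 0], max=5
Drop 4: L rot0 at col 2 lands with bottom-row=5; cleared 0 line(s) (total 0); column heights now [3 4 6 6 7 0], max=7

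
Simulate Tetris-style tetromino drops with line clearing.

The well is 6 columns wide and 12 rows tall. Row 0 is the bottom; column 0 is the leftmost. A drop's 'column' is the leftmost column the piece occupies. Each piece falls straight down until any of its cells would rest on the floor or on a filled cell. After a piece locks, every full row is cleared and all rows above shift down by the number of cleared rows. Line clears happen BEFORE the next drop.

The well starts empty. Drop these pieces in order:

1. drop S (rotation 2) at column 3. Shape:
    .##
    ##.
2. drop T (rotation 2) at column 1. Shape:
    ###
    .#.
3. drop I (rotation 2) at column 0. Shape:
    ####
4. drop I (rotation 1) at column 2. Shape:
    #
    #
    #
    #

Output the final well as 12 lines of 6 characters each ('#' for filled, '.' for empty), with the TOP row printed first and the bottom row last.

Answer: ......
......
......
......
......
..#...
..#...
..#...
..#...
####..
.#####
..###.

Derivation:
Drop 1: S rot2 at col 3 lands with bottom-row=0; cleared 0 line(s) (total 0); column heights now [0 0 0 1 2 2], max=2
Drop 2: T rot2 at col 1 lands with bottom-row=0; cleared 0 line(s) (total 0); column heights now [0 2 2 2 2 2], max=2
Drop 3: I rot2 at col 0 lands with bottom-row=2; cleared 0 line(s) (total 0); column heights now [3 3 3 3 2 2], max=3
Drop 4: I rot1 at col 2 lands with bottom-row=3; cleared 0 line(s) (total 0); column heights now [3 3 7 3 2 2], max=7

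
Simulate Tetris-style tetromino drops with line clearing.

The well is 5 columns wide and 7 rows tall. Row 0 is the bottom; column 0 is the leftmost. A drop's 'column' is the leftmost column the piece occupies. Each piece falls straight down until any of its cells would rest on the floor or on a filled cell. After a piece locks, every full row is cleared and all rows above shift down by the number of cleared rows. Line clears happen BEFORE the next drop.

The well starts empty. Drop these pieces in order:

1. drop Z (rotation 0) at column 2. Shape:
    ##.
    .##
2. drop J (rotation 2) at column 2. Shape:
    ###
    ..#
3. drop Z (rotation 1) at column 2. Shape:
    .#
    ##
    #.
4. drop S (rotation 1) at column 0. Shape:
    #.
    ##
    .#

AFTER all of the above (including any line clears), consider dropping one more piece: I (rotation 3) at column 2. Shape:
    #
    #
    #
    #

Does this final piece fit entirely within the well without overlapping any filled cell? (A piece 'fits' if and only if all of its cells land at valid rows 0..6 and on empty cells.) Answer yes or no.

Answer: no

Derivation:
Drop 1: Z rot0 at col 2 lands with bottom-row=0; cleared 0 line(s) (total 0); column heights now [0 0 2 2 1], max=2
Drop 2: J rot2 at col 2 lands with bottom-row=1; cleared 0 line(s) (total 0); column heights now [0 0 3 3 3], max=3
Drop 3: Z rot1 at col 2 lands with bottom-row=3; cleared 0 line(s) (total 0); column heights now [0 0 5 6 3], max=6
Drop 4: S rot1 at col 0 lands with bottom-row=0; cleared 1 line(s) (total 1); column heights now [2 1 4 5 2], max=5
Test piece I rot3 at col 2 (width 1): heights before test = [2 1 4 5 2]; fits = False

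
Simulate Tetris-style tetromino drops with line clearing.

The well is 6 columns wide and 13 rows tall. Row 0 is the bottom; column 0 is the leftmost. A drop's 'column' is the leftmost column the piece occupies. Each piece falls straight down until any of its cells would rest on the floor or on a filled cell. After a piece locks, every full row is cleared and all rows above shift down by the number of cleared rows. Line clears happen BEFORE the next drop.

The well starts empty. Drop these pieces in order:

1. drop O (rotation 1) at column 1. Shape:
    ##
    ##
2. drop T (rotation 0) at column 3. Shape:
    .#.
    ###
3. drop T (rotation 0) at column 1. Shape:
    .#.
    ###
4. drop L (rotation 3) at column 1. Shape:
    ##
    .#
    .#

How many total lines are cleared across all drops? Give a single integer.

Drop 1: O rot1 at col 1 lands with bottom-row=0; cleared 0 line(s) (total 0); column heights now [0 2 2 0 0 0], max=2
Drop 2: T rot0 at col 3 lands with bottom-row=0; cleared 0 line(s) (total 0); column heights now [0 2 2 1 2 1], max=2
Drop 3: T rot0 at col 1 lands with bottom-row=2; cleared 0 line(s) (total 0); column heights now [0 3 4 3 2 1], max=4
Drop 4: L rot3 at col 1 lands with bottom-row=4; cleared 0 line(s) (total 0); column heights now [0 7 7 3 2 1], max=7

Answer: 0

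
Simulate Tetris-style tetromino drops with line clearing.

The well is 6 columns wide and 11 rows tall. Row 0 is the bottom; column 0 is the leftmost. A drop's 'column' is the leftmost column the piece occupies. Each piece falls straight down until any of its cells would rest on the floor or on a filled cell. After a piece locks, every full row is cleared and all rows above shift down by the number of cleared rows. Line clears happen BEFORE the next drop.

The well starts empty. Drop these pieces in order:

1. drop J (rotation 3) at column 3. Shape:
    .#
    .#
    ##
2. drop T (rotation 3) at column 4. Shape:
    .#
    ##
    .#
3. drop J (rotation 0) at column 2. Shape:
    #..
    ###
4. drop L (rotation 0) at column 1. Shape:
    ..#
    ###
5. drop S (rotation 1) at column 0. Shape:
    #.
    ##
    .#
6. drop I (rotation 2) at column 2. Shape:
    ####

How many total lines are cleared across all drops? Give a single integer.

Answer: 1

Derivation:
Drop 1: J rot3 at col 3 lands with bottom-row=0; cleared 0 line(s) (total 0); column heights now [0 0 0 1 3 0], max=3
Drop 2: T rot3 at col 4 lands with bottom-row=2; cleared 0 line(s) (total 0); column heights now [0 0 0 1 4 5], max=5
Drop 3: J rot0 at col 2 lands with bottom-row=4; cleared 0 line(s) (total 0); column heights now [0 0 6 5 5 5], max=6
Drop 4: L rot0 at col 1 lands with bottom-row=6; cleared 0 line(s) (total 0); column heights now [0 7 7 8 5 5], max=8
Drop 5: S rot1 at col 0 lands with bottom-row=7; cleared 0 line(s) (total 0); column heights now [10 9 7 8 5 5], max=10
Drop 6: I rot2 at col 2 lands with bottom-row=8; cleared 1 line(s) (total 1); column heights now [9 8 7 8 5 5], max=9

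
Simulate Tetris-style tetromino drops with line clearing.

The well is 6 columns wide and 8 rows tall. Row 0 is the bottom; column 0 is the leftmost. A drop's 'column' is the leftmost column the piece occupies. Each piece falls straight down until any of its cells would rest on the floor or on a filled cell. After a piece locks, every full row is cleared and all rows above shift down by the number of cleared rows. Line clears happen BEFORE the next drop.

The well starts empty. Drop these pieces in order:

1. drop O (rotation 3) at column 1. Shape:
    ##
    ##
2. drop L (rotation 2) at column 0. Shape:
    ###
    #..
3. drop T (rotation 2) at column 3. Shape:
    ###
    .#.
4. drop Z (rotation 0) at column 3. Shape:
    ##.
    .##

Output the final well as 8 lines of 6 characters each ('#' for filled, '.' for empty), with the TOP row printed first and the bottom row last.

Drop 1: O rot3 at col 1 lands with bottom-row=0; cleared 0 line(s) (total 0); column heights now [0 2 2 0 0 0], max=2
Drop 2: L rot2 at col 0 lands with bottom-row=1; cleared 0 line(s) (total 0); column heights now [3 3 3 0 0 0], max=3
Drop 3: T rot2 at col 3 lands with bottom-row=0; cleared 1 line(s) (total 1); column heights now [2 2 2 0 1 0], max=2
Drop 4: Z rot0 at col 3 lands with bottom-row=1; cleared 0 line(s) (total 1); column heights now [2 2 2 3 3 2], max=3

Answer: ......
......
......
......
......
...##.
###.##
.##.#.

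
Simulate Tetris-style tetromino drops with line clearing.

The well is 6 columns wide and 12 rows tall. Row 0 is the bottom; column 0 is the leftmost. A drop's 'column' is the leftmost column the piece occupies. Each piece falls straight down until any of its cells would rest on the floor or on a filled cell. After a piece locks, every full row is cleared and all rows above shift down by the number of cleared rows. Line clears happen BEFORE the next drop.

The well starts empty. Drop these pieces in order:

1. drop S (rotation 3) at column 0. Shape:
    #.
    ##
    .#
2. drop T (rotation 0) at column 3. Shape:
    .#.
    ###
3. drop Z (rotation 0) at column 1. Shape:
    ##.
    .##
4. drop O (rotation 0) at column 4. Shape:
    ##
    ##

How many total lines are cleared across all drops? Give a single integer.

Drop 1: S rot3 at col 0 lands with bottom-row=0; cleared 0 line(s) (total 0); column heights now [3 2 0 0 0 0], max=3
Drop 2: T rot0 at col 3 lands with bottom-row=0; cleared 0 line(s) (total 0); column heights now [3 2 0 1 2 1], max=3
Drop 3: Z rot0 at col 1 lands with bottom-row=1; cleared 0 line(s) (total 0); column heights now [3 3 3 2 2 1], max=3
Drop 4: O rot0 at col 4 lands with bottom-row=2; cleared 0 line(s) (total 0); column heights now [3 3 3 2 4 4], max=4

Answer: 0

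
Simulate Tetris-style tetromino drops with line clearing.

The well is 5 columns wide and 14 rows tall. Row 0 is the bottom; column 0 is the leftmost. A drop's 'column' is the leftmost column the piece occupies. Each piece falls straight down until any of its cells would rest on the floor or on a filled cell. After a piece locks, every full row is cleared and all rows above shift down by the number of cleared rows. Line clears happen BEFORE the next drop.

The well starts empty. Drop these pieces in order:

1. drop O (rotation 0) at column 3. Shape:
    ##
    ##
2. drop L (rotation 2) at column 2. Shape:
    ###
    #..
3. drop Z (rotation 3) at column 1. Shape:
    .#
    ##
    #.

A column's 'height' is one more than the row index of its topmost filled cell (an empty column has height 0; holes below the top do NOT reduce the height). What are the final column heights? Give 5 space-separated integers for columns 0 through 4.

Drop 1: O rot0 at col 3 lands with bottom-row=0; cleared 0 line(s) (total 0); column heights now [0 0 0 2 2], max=2
Drop 2: L rot2 at col 2 lands with bottom-row=1; cleared 0 line(s) (total 0); column heights now [0 0 3 3 3], max=3
Drop 3: Z rot3 at col 1 lands with bottom-row=2; cleared 0 line(s) (total 0); column heights now [0 4 5 3 3], max=5

Answer: 0 4 5 3 3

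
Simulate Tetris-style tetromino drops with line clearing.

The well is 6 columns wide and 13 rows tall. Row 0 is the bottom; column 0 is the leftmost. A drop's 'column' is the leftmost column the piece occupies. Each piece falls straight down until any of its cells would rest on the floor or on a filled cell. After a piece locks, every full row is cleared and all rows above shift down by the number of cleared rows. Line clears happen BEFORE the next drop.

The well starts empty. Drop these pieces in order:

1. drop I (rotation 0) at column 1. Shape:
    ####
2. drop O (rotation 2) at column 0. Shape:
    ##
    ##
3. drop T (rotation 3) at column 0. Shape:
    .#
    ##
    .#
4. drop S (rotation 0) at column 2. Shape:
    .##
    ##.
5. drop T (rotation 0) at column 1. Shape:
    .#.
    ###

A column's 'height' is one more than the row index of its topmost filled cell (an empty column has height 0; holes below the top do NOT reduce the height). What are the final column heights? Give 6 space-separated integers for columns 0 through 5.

Drop 1: I rot0 at col 1 lands with bottom-row=0; cleared 0 line(s) (total 0); column heights now [0 1 1 1 1 0], max=1
Drop 2: O rot2 at col 0 lands with bottom-row=1; cleared 0 line(s) (total 0); column heights now [3 3 1 1 1 0], max=3
Drop 3: T rot3 at col 0 lands with bottom-row=3; cleared 0 line(s) (total 0); column heights now [5 6 1 1 1 0], max=6
Drop 4: S rot0 at col 2 lands with bottom-row=1; cleared 0 line(s) (total 0); column heights now [5 6 2 3 3 0], max=6
Drop 5: T rot0 at col 1 lands with bottom-row=6; cleared 0 line(s) (total 0); column heights now [5 7 8 7 3 0], max=8

Answer: 5 7 8 7 3 0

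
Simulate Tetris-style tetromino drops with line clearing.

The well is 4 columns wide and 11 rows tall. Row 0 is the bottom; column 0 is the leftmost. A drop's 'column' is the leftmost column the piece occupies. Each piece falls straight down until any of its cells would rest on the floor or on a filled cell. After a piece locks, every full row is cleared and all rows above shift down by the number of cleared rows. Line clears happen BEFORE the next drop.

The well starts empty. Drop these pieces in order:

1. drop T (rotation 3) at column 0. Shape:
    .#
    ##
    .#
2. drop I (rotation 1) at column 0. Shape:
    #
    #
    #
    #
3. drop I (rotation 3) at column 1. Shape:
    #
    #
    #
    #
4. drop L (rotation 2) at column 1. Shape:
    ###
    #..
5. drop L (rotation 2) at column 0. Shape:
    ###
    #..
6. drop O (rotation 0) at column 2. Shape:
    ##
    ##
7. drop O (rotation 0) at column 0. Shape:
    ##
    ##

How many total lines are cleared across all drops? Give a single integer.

Drop 1: T rot3 at col 0 lands with bottom-row=0; cleared 0 line(s) (total 0); column heights now [2 3 0 0], max=3
Drop 2: I rot1 at col 0 lands with bottom-row=2; cleared 0 line(s) (total 0); column heights now [6 3 0 0], max=6
Drop 3: I rot3 at col 1 lands with bottom-row=3; cleared 0 line(s) (total 0); column heights now [6 7 0 0], max=7
Drop 4: L rot2 at col 1 lands with bottom-row=7; cleared 0 line(s) (total 0); column heights now [6 9 9 9], max=9
Drop 5: L rot2 at col 0 lands with bottom-row=8; cleared 1 line(s) (total 1); column heights now [9 9 9 0], max=9
Drop 6: O rot0 at col 2 lands with bottom-row=9; cleared 0 line(s) (total 1); column heights now [9 9 11 11], max=11
Drop 7: O rot0 at col 0 lands with bottom-row=9; cleared 2 line(s) (total 3); column heights now [9 9 9 0], max=9

Answer: 3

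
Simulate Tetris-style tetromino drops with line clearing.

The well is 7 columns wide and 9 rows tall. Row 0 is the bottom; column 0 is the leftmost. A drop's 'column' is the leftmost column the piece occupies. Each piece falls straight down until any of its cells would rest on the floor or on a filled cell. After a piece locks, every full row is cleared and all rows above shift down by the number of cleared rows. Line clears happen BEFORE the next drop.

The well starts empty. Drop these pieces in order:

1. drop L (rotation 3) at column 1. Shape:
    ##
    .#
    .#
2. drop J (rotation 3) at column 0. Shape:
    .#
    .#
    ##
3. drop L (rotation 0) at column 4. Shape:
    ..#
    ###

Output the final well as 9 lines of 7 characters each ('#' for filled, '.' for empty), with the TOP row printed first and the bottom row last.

Answer: .......
.......
.......
.#.....
.#.....
##.....
.##....
..#...#
..#.###

Derivation:
Drop 1: L rot3 at col 1 lands with bottom-row=0; cleared 0 line(s) (total 0); column heights now [0 3 3 0 0 0 0], max=3
Drop 2: J rot3 at col 0 lands with bottom-row=3; cleared 0 line(s) (total 0); column heights now [4 6 3 0 0 0 0], max=6
Drop 3: L rot0 at col 4 lands with bottom-row=0; cleared 0 line(s) (total 0); column heights now [4 6 3 0 1 1 2], max=6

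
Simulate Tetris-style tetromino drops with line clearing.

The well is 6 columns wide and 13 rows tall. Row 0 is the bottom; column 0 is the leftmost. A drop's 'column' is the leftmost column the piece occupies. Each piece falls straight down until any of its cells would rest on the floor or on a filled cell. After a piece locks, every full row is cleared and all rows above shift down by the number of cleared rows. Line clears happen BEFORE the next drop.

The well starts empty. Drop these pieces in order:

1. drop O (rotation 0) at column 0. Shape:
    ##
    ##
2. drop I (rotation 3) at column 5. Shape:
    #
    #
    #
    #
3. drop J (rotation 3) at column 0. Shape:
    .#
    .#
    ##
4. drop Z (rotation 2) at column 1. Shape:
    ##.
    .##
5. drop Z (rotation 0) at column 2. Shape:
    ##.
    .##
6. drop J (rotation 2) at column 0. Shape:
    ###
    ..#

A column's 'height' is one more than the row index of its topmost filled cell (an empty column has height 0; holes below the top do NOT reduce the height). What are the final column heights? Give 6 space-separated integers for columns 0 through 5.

Answer: 9 9 9 7 6 4

Derivation:
Drop 1: O rot0 at col 0 lands with bottom-row=0; cleared 0 line(s) (total 0); column heights now [2 2 0 0 0 0], max=2
Drop 2: I rot3 at col 5 lands with bottom-row=0; cleared 0 line(s) (total 0); column heights now [2 2 0 0 0 4], max=4
Drop 3: J rot3 at col 0 lands with bottom-row=2; cleared 0 line(s) (total 0); column heights now [3 5 0 0 0 4], max=5
Drop 4: Z rot2 at col 1 lands with bottom-row=4; cleared 0 line(s) (total 0); column heights now [3 6 6 5 0 4], max=6
Drop 5: Z rot0 at col 2 lands with bottom-row=5; cleared 0 line(s) (total 0); column heights now [3 6 7 7 6 4], max=7
Drop 6: J rot2 at col 0 lands with bottom-row=7; cleared 0 line(s) (total 0); column heights now [9 9 9 7 6 4], max=9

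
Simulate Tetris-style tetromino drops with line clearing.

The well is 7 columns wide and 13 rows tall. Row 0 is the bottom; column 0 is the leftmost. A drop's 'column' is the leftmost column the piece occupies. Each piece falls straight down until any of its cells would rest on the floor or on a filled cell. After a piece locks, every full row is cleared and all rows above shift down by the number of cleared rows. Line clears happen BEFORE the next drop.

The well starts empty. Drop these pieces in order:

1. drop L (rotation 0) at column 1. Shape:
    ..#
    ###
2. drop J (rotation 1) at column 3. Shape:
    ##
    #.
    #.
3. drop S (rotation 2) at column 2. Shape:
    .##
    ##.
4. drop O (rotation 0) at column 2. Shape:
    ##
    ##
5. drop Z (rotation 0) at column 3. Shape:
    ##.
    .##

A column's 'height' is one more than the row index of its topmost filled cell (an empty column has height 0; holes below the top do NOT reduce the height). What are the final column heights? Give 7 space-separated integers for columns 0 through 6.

Answer: 0 1 9 10 10 9 0

Derivation:
Drop 1: L rot0 at col 1 lands with bottom-row=0; cleared 0 line(s) (total 0); column heights now [0 1 1 2 0 0 0], max=2
Drop 2: J rot1 at col 3 lands with bottom-row=2; cleared 0 line(s) (total 0); column heights now [0 1 1 5 5 0 0], max=5
Drop 3: S rot2 at col 2 lands with bottom-row=5; cleared 0 line(s) (total 0); column heights now [0 1 6 7 7 0 0], max=7
Drop 4: O rot0 at col 2 lands with bottom-row=7; cleared 0 line(s) (total 0); column heights now [0 1 9 9 7 0 0], max=9
Drop 5: Z rot0 at col 3 lands with bottom-row=8; cleared 0 line(s) (total 0); column heights now [0 1 9 10 10 9 0], max=10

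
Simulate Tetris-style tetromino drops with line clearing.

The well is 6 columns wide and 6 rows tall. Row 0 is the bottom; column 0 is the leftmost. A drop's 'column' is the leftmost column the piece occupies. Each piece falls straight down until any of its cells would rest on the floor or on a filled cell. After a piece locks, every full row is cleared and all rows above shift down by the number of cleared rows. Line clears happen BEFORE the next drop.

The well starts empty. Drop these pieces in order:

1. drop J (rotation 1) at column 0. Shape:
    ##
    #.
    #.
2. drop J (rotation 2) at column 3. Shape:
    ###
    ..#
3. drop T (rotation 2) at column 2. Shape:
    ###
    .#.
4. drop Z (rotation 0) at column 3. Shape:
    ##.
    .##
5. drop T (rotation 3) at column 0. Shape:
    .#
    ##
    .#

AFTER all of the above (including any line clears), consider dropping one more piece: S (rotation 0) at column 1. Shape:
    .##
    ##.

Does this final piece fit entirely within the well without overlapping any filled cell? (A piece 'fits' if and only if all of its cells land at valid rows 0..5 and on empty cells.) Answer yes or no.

Answer: no

Derivation:
Drop 1: J rot1 at col 0 lands with bottom-row=0; cleared 0 line(s) (total 0); column heights now [3 3 0 0 0 0], max=3
Drop 2: J rot2 at col 3 lands with bottom-row=0; cleared 0 line(s) (total 0); column heights now [3 3 0 2 2 2], max=3
Drop 3: T rot2 at col 2 lands with bottom-row=2; cleared 0 line(s) (total 0); column heights now [3 3 4 4 4 2], max=4
Drop 4: Z rot0 at col 3 lands with bottom-row=4; cleared 0 line(s) (total 0); column heights now [3 3 4 6 6 5], max=6
Drop 5: T rot3 at col 0 lands with bottom-row=3; cleared 0 line(s) (total 0); column heights now [5 6 4 6 6 5], max=6
Test piece S rot0 at col 1 (width 3): heights before test = [5 6 4 6 6 5]; fits = False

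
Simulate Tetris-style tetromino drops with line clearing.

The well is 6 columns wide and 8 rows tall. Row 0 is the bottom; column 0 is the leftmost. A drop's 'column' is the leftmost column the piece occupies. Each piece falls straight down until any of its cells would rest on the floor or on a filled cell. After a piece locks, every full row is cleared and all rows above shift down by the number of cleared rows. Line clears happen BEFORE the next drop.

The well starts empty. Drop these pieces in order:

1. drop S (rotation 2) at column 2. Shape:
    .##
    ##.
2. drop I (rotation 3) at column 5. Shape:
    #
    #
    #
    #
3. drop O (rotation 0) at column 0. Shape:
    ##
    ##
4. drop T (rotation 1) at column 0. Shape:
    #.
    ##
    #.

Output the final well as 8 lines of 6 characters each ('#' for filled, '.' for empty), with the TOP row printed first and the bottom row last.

Drop 1: S rot2 at col 2 lands with bottom-row=0; cleared 0 line(s) (total 0); column heights now [0 0 1 2 2 0], max=2
Drop 2: I rot3 at col 5 lands with bottom-row=0; cleared 0 line(s) (total 0); column heights now [0 0 1 2 2 4], max=4
Drop 3: O rot0 at col 0 lands with bottom-row=0; cleared 0 line(s) (total 0); column heights now [2 2 1 2 2 4], max=4
Drop 4: T rot1 at col 0 lands with bottom-row=2; cleared 0 line(s) (total 0); column heights now [5 4 1 2 2 4], max=5

Answer: ......
......
......
#.....
##...#
#....#
##.###
####.#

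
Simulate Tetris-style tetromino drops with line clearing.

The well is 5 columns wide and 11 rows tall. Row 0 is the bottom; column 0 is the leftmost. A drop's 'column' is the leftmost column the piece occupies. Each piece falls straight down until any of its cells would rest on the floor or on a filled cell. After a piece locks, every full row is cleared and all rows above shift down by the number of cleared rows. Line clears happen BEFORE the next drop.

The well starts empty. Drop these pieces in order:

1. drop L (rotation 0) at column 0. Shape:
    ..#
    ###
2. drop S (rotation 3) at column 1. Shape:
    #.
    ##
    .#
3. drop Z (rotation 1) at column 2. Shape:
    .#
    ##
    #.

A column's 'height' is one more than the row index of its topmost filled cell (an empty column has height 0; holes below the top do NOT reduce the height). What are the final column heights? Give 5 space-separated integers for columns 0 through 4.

Answer: 1 5 6 7 0

Derivation:
Drop 1: L rot0 at col 0 lands with bottom-row=0; cleared 0 line(s) (total 0); column heights now [1 1 2 0 0], max=2
Drop 2: S rot3 at col 1 lands with bottom-row=2; cleared 0 line(s) (total 0); column heights now [1 5 4 0 0], max=5
Drop 3: Z rot1 at col 2 lands with bottom-row=4; cleared 0 line(s) (total 0); column heights now [1 5 6 7 0], max=7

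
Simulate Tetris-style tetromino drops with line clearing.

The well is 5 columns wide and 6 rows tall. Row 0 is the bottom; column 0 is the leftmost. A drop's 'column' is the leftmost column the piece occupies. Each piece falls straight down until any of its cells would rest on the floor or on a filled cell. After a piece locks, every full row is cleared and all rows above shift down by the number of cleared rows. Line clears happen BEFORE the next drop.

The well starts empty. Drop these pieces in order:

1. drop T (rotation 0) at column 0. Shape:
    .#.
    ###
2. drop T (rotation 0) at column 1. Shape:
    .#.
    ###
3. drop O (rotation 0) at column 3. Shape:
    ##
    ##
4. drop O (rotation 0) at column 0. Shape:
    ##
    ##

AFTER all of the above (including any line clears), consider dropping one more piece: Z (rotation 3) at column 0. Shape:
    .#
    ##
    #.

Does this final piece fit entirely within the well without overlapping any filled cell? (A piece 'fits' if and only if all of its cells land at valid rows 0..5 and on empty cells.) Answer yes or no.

Drop 1: T rot0 at col 0 lands with bottom-row=0; cleared 0 line(s) (total 0); column heights now [1 2 1 0 0], max=2
Drop 2: T rot0 at col 1 lands with bottom-row=2; cleared 0 line(s) (total 0); column heights now [1 3 4 3 0], max=4
Drop 3: O rot0 at col 3 lands with bottom-row=3; cleared 0 line(s) (total 0); column heights now [1 3 4 5 5], max=5
Drop 4: O rot0 at col 0 lands with bottom-row=3; cleared 1 line(s) (total 1); column heights now [4 4 3 4 4], max=4
Test piece Z rot3 at col 0 (width 2): heights before test = [4 4 3 4 4]; fits = False

Answer: no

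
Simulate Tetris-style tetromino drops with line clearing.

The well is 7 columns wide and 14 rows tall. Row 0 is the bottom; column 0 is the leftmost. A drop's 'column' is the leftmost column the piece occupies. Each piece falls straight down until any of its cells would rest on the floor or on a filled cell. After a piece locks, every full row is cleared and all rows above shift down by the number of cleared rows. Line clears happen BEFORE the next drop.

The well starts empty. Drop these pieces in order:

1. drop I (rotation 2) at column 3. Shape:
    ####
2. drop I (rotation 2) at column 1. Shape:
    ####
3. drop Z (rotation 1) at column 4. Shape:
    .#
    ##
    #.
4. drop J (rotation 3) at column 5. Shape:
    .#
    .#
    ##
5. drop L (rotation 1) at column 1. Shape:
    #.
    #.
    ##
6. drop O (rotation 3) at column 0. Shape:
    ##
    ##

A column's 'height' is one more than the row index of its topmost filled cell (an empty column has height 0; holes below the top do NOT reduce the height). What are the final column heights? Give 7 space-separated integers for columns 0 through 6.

Drop 1: I rot2 at col 3 lands with bottom-row=0; cleared 0 line(s) (total 0); column heights now [0 0 0 1 1 1 1], max=1
Drop 2: I rot2 at col 1 lands with bottom-row=1; cleared 0 line(s) (total 0); column heights now [0 2 2 2 2 1 1], max=2
Drop 3: Z rot1 at col 4 lands with bottom-row=2; cleared 0 line(s) (total 0); column heights now [0 2 2 2 4 5 1], max=5
Drop 4: J rot3 at col 5 lands with bottom-row=5; cleared 0 line(s) (total 0); column heights now [0 2 2 2 4 6 8], max=8
Drop 5: L rot1 at col 1 lands with bottom-row=2; cleared 0 line(s) (total 0); column heights now [0 5 3 2 4 6 8], max=8
Drop 6: O rot3 at col 0 lands with bottom-row=5; cleared 0 line(s) (total 0); column heights now [7 7 3 2 4 6 8], max=8

Answer: 7 7 3 2 4 6 8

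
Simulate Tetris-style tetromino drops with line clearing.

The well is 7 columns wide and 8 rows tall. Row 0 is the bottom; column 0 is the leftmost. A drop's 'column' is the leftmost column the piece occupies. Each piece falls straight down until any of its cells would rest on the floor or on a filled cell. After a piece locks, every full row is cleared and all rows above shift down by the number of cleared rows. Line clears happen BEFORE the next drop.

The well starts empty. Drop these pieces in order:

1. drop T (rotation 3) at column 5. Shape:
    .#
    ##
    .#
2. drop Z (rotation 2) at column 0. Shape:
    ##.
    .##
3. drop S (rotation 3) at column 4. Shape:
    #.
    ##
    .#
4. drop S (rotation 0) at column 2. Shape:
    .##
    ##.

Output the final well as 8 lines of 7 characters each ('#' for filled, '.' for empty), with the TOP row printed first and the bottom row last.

Answer: .......
.......
...##..
..###..
....##.
.....##
##...##
.##...#

Derivation:
Drop 1: T rot3 at col 5 lands with bottom-row=0; cleared 0 line(s) (total 0); column heights now [0 0 0 0 0 2 3], max=3
Drop 2: Z rot2 at col 0 lands with bottom-row=0; cleared 0 line(s) (total 0); column heights now [2 2 1 0 0 2 3], max=3
Drop 3: S rot3 at col 4 lands with bottom-row=2; cleared 0 line(s) (total 0); column heights now [2 2 1 0 5 4 3], max=5
Drop 4: S rot0 at col 2 lands with bottom-row=4; cleared 0 line(s) (total 0); column heights now [2 2 5 6 6 4 3], max=6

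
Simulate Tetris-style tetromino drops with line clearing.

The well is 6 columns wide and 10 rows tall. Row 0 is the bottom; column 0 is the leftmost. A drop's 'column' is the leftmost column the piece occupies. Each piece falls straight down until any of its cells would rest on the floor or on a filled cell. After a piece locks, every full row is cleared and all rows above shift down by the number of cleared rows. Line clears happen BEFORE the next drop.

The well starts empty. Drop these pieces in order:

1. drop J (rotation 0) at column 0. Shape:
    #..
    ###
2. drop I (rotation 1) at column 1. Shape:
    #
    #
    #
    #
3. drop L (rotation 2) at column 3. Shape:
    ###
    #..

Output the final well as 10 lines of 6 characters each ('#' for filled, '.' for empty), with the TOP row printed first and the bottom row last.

Answer: ......
......
......
......
......
.#....
.#....
.#....
##.###
####..

Derivation:
Drop 1: J rot0 at col 0 lands with bottom-row=0; cleared 0 line(s) (total 0); column heights now [2 1 1 0 0 0], max=2
Drop 2: I rot1 at col 1 lands with bottom-row=1; cleared 0 line(s) (total 0); column heights now [2 5 1 0 0 0], max=5
Drop 3: L rot2 at col 3 lands with bottom-row=0; cleared 0 line(s) (total 0); column heights now [2 5 1 2 2 2], max=5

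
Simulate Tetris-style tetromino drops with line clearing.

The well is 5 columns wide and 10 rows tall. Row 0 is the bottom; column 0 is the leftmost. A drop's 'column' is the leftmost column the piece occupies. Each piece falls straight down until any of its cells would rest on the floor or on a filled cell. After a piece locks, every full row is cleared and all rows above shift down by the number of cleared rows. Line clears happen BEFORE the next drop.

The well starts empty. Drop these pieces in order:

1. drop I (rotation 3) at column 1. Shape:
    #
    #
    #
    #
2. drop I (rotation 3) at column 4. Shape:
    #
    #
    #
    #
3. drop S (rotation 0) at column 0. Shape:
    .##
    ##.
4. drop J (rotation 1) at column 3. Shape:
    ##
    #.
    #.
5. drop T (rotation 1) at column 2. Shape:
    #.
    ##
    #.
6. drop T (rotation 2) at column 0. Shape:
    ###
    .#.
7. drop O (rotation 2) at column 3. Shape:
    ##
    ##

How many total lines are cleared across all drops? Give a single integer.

Drop 1: I rot3 at col 1 lands with bottom-row=0; cleared 0 line(s) (total 0); column heights now [0 4 0 0 0], max=4
Drop 2: I rot3 at col 4 lands with bottom-row=0; cleared 0 line(s) (total 0); column heights now [0 4 0 0 4], max=4
Drop 3: S rot0 at col 0 lands with bottom-row=4; cleared 0 line(s) (total 0); column heights now [5 6 6 0 4], max=6
Drop 4: J rot1 at col 3 lands with bottom-row=2; cleared 0 line(s) (total 0); column heights now [5 6 6 5 5], max=6
Drop 5: T rot1 at col 2 lands with bottom-row=6; cleared 0 line(s) (total 0); column heights now [5 6 9 8 5], max=9
Drop 6: T rot2 at col 0 lands with bottom-row=8; cleared 0 line(s) (total 0); column heights now [10 10 10 8 5], max=10
Drop 7: O rot2 at col 3 lands with bottom-row=8; cleared 1 line(s) (total 1); column heights now [5 9 9 9 9], max=9

Answer: 1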